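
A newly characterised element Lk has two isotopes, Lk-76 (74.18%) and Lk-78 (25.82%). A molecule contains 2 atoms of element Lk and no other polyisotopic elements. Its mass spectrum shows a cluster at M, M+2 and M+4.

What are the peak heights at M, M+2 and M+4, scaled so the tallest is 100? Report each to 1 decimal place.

The 2 Lk atoms are independent, so intensities follow the terms of (0.7418 + 0.2582)^2.
P(M) = 0.7418^2 = 0.550267
P(M+2) = 2 × 0.7418^1 × 0.2582^1 = 0.383066
P(M+4) = 0.2582^2 = 0.066667
The M peak is largest (0.550267); scaling to 100 gives 100.0 : 69.6 : 12.1.

100.0 : 69.6 : 12.1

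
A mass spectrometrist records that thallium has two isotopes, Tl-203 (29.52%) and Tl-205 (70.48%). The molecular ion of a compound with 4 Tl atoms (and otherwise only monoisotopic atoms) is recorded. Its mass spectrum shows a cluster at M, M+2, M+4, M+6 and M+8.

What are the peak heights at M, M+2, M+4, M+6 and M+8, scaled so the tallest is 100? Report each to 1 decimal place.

1.8 : 17.5 : 62.8 : 100.0 : 59.7

The 4 Tl atoms are independent, so intensities follow the terms of (0.2952 + 0.7048)^4.
P(M) = 0.2952^4 = 0.007594
P(M+2) = 4 × 0.2952^3 × 0.7048^1 = 0.072523
P(M+4) = 6 × 0.2952^2 × 0.7048^2 = 0.259726
P(M+6) = 4 × 0.2952^1 × 0.7048^3 = 0.413403
P(M+8) = 0.7048^4 = 0.246754
The M+6 peak is largest (0.413403); scaling to 100 gives 1.8 : 17.5 : 62.8 : 100.0 : 59.7.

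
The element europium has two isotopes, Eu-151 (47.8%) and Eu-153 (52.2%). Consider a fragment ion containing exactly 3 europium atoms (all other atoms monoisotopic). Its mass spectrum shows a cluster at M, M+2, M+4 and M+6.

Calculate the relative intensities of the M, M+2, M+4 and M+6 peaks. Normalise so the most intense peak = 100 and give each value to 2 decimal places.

27.95 : 91.57 : 100.00 : 36.40

The 3 Eu atoms are independent, so intensities follow the terms of (0.478 + 0.522)^3.
P(M) = 0.478^3 = 0.109215
P(M+2) = 3 × 0.478^2 × 0.522^1 = 0.357806
P(M+4) = 3 × 0.478^1 × 0.522^2 = 0.390742
P(M+6) = 0.522^3 = 0.142237
The M+4 peak is largest (0.390742); scaling to 100 gives 27.95 : 91.57 : 100.00 : 36.40.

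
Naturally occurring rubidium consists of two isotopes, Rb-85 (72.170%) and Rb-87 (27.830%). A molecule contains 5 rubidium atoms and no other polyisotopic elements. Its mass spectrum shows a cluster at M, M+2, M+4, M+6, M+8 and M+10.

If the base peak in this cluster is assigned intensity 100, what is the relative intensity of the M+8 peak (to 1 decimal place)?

(0.72170 + 0.27830)^5 gives M 0.1958, M+2 0.3775, M+4 0.2911, M+6 0.1123, M+8 0.0216, M+10 0.0017; the largest is M+2.
P(M+2) = C(5,1) × 0.72170^4 × 0.27830^1 = 5 × 0.27128565 × 0.2783 = 0.377494 (base)
P(M+8) = C(5,4) × 0.72170^1 × 0.27830^4 = 5 × 0.7217 × 0.00599864 = 0.021646
Relative intensity = 0.021646 / 0.377494 × 100 = 5.7

5.7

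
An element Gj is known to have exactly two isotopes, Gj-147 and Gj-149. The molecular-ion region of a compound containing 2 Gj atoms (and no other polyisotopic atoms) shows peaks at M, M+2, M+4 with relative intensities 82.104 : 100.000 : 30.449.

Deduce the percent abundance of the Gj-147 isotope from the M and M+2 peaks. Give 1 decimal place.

62.2%

Write p for the Gj-147 fraction. I(M+2)/I(M) = [C(2,1)·p^1·(1−p)] / p^2 = 2·(1−p)/p = 100.000/82.104 = 1.2180
(1−p)/p = 1.2180/2 = 0.6090  ⇒  p = 1/(1 + 0.6090) = 0.6215
Gj-147: 62.2%, Gj-149: 37.8%.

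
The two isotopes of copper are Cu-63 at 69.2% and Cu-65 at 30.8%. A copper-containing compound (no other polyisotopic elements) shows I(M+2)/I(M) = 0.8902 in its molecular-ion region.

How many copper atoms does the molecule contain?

2

With n Cu atoms, P(M+2)/P(M) = C(n,1)·p^(n−1)q / p^n = n·q/p = n · 0.308/0.692.
n = 0.8902 × 0.692/0.308 = 2.00 ≈ 2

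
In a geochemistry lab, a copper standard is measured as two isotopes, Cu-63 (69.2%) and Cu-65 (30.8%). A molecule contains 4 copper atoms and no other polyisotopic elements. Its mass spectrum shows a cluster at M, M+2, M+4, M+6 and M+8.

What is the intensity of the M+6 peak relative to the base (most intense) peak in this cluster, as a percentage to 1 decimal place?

19.8%

Term probabilities: M 0.2293, M+2 0.4083, M+4 0.2726, M+6 0.0809, M+8 0.0090. Base peak = M+2.
P(M+2) = C(4,1) × 0.692^3 × 0.308^1 = 4 × 0.33137389 × 0.3080 = 0.408253 (base)
P(M+6) = C(4,3) × 0.692^1 × 0.308^3 = 4 × 0.6920 × 0.02921811 = 0.080876
Relative intensity = 0.080876 / 0.408253 × 100 = 19.8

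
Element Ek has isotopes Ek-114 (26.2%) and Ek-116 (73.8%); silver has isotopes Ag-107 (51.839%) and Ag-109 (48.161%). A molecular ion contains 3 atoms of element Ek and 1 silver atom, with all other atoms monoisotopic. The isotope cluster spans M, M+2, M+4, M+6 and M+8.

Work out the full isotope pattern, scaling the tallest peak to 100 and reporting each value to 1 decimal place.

Element Ek pattern (n=3): 0.01798473 : 0.15197782 : 0.42809018 : 0.40194727
Silver pattern (n=1): 0.51839 : 0.48161
Convolve the two distributions (both contribute in 2-u steps):
  M: 0.01798473×0.51839 = 0.009323
  M+2: 0.01798473×0.48161 + 0.15197782×0.51839 = 0.087445
  M+4: 0.15197782×0.48161 + 0.42809018×0.51839 = 0.295112
  M+6: 0.42809018×0.48161 + 0.40194727×0.51839 = 0.414538
  M+8: 0.40194727×0.48161 = 0.193582
Scale to base peak (0.414538) = 100: 2.2 : 21.1 : 71.2 : 100.0 : 46.7

2.2 : 21.1 : 71.2 : 100.0 : 46.7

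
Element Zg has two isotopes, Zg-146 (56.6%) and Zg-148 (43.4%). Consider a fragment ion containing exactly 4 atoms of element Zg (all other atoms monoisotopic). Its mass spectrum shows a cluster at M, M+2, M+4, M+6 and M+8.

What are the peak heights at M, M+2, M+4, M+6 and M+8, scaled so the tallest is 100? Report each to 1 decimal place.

The 4 Zg atoms are independent, so intensities follow the terms of (0.566 + 0.434)^4.
P(M) = 0.566^4 = 0.102628
P(M+2) = 4 × 0.566^3 × 0.434^1 = 0.314774
P(M+4) = 6 × 0.566^2 × 0.434^2 = 0.362046
P(M+6) = 4 × 0.566^1 × 0.434^3 = 0.185074
P(M+8) = 0.434^4 = 0.035478
The M+4 peak is largest (0.362046); scaling to 100 gives 28.3 : 86.9 : 100.0 : 51.1 : 9.8.

28.3 : 86.9 : 100.0 : 51.1 : 9.8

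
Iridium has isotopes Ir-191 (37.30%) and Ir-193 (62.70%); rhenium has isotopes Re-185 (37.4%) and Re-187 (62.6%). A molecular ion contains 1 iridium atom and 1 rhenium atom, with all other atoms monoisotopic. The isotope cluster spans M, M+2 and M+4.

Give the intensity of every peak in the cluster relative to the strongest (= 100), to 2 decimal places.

29.81 : 100.00 : 83.87

Iridium pattern (n=1): 0.3730 : 0.6270
Rhenium pattern (n=1): 0.3740 : 0.6260
Convolve the two distributions (both contribute in 2-u steps):
  M: 0.3730×0.3740 = 0.139502
  M+2: 0.3730×0.6260 + 0.6270×0.3740 = 0.467996
  M+4: 0.6270×0.6260 = 0.392502
Scale to base peak (0.467996) = 100: 29.81 : 100.00 : 83.87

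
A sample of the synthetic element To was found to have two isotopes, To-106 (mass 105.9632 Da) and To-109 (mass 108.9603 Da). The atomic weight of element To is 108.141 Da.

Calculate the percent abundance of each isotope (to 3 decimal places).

Writing the weighted mean with unknown fraction x of To-106:
105.9632·x + 108.9603·(1 − x) = 108.141
(105.9632 − 108.9603)·x = 108.141 − 108.9603
x = -0.8193 / -2.9971 = 0.27336 → 27.336% To-106, 72.664% To-109.

To-106: 27.336%, To-109: 72.664%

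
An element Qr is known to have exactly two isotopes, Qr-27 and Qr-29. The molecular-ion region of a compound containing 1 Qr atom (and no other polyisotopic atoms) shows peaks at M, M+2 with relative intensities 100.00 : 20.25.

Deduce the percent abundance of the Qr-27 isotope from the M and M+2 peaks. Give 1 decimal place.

If p is the fraction of Qr that is Qr-27, then I(M+2)/I(M) = [C(1,1)·p^0·(1−p)] / p^1 = 1·(1−p)/p = 20.25/100.00 = 0.2025
(1−p)/p = 0.2025/1 = 0.2025  ⇒  p = 1/(1 + 0.2025) = 0.8316
Qr-27: 83.2%, Qr-29: 16.8%.

83.2%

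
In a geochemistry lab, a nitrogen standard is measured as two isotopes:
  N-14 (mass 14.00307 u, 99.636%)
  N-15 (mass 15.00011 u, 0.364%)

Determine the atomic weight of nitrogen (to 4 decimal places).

Average mass = Σ (abundance × isotope mass) = 0.99636 × 14.00307 + 0.00364 × 15.00011
= 13.952099 + 0.054600 = 14.006699 u

14.0067 u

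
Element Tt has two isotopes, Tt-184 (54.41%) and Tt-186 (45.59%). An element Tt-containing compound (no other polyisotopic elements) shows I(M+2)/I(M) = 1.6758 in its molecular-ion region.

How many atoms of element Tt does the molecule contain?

2

For n independent Tt atoms, I(M+2)/I(M) = n · (abundance Tt-186) / (abundance Tt-184) = n · 0.4559/0.5441.
n = 1.6758 × 0.5441/0.4559 = 2.00 ≈ 2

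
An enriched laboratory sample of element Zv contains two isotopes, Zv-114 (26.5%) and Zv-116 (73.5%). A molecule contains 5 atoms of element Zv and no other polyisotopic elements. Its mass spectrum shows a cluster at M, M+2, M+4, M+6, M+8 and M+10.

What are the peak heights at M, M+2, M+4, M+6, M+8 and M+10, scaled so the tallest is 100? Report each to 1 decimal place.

Each Zv atom is independently Zv-114 (p = 0.265) or Zv-116 (q = 0.735); the cluster is the binomial expansion (p + q)^5.
P(M) = 0.265^5 = 0.001307
P(M+2) = 5 × 0.265^4 × 0.735^1 = 0.018123
P(M+4) = 10 × 0.265^3 × 0.735^2 = 0.100534
P(M+6) = 10 × 0.265^2 × 0.735^3 = 0.278839
P(M+8) = 5 × 0.265^1 × 0.735^4 = 0.386692
P(M+10) = 0.735^5 = 0.214505
The M+8 peak is largest (0.386692); scaling to 100 gives 0.3 : 4.7 : 26.0 : 72.1 : 100.0 : 55.5.

0.3 : 4.7 : 26.0 : 72.1 : 100.0 : 55.5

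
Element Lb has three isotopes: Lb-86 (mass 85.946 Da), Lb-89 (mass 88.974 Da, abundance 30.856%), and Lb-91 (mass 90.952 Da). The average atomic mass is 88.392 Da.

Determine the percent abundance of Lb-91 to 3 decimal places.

Let x and y be the fractions of Lb-86 and Lb-91. Then x + y = 1 − 0.30856 = 0.69144 and 85.946x + 90.952y = 88.392 − 0.30856×88.974 = 60.93818256.
Substituting: 85.946x + 90.952(0.69144 − x) = 60.93818256
(85.946 − 90.952)x = -1.94966832  ⇒  x = 0.38947, y = 0.30197
Lb-86: 38.947%, Lb-91: 30.197%.

30.197%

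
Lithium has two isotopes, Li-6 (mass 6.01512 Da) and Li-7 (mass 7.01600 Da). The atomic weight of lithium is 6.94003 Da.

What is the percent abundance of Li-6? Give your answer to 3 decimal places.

With x = fraction of Li-6 (so Li-7 is 1 − x):
6.01512·x + 7.01600·(1 − x) = 6.94003
(6.01512 − 7.01600)·x = 6.94003 − 7.01600
x = -0.07597 / -1.00088 = 0.07590 → 7.590% Li-6, 92.410% Li-7.

7.590%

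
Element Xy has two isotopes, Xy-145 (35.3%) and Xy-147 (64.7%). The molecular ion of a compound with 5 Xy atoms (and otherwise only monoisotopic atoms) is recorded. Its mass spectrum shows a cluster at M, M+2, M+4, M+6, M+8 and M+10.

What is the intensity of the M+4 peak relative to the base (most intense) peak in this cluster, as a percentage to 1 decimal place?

Term probabilities: M 0.0055, M+2 0.0502, M+4 0.1841, M+6 0.3375, M+8 0.3093, M+10 0.1134. Base peak = M+6.
P(M+6) = C(5,3) × 0.353^2 × 0.647^3 = 10 × 0.124609 × 0.27084002 = 0.337491 (base)
P(M+4) = C(5,2) × 0.353^3 × 0.647^2 = 10 × 0.04398698 × 0.418609 = 0.184133
Relative intensity = 0.184133 / 0.337491 × 100 = 54.6

54.6%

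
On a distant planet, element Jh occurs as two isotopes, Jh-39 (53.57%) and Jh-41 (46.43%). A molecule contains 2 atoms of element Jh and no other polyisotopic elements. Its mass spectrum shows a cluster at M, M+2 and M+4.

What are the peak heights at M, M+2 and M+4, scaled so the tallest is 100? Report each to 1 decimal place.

57.7 : 100.0 : 43.3

Each Jh atom is independently Jh-39 (p = 0.5357) or Jh-41 (q = 0.4643); the cluster is the binomial expansion (p + q)^2.
P(M) = 0.5357^2 = 0.286974
P(M+2) = 2 × 0.5357^1 × 0.4643^1 = 0.497451
P(M+4) = 0.4643^2 = 0.215574
The M+2 peak is largest (0.497451); scaling to 100 gives 57.7 : 100.0 : 43.3.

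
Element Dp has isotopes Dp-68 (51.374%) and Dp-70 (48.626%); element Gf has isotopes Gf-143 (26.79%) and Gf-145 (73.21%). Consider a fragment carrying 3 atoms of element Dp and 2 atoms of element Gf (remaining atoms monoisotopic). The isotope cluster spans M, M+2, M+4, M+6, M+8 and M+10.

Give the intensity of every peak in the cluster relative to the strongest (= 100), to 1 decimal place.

Element Dp pattern (n=3): 0.13559078 : 0.38501404 : 0.3644196 : 0.11497559
Element Gf pattern (n=2): 0.07177041 : 0.39225918 : 0.53597041
Convolve the two distributions (both contribute in 2-u steps):
  M: 0.13559078×0.07177041 = 0.009731
  M+2: 0.13559078×0.39225918 + 0.38501404×0.07177041 = 0.080819
  M+4: 0.13559078×0.53597041 + 0.38501404×0.39225918 + 0.3644196×0.07177041 = 0.249852
  M+6: 0.38501404×0.53597041 + 0.3644196×0.39225918 + 0.11497559×0.07177041 = 0.357555
  M+8: 0.3644196×0.53597041 + 0.11497559×0.39225918 = 0.240418
  M+10: 0.11497559×0.53597041 = 0.061624
Scale to base peak (0.357555) = 100: 2.7 : 22.6 : 69.9 : 100.0 : 67.2 : 17.2

2.7 : 22.6 : 69.9 : 100.0 : 67.2 : 17.2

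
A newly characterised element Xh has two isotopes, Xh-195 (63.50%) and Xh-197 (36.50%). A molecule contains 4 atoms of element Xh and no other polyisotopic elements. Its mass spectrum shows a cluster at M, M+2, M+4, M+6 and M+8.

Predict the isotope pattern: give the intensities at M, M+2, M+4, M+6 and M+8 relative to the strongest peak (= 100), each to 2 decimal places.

43.49 : 100.00 : 86.22 : 33.04 : 4.75

Expanding (0.6350 + 0.3650)^4:
P(M) = 0.6350^4 = 0.162590
P(M+2) = 4 × 0.6350^3 × 0.3650^1 = 0.373830
P(M+4) = 6 × 0.6350^2 × 0.3650^2 = 0.322318
P(M+6) = 4 × 0.6350^1 × 0.3650^3 = 0.123513
P(M+8) = 0.3650^4 = 0.017749
The M+2 peak is largest (0.373830); scaling to 100 gives 43.49 : 100.00 : 86.22 : 33.04 : 4.75.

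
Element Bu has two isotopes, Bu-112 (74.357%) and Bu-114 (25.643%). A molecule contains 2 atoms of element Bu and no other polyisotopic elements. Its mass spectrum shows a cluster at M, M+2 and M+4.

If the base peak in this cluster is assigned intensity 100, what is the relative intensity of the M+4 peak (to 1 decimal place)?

Binomial terms of (0.74357 + 0.25643)^2: M 0.5529, M+2 0.3813, M+4 0.0658 → M is the base peak.
P(M) = C(2,0) × 0.74357^2 × 0.25643^0 = 1 × 0.55289634 × 1.0000 = 0.552896 (base)
P(M+4) = C(2,2) × 0.74357^0 × 0.25643^2 = 1 × 1.0000 × 0.06575634 = 0.065756
Relative intensity = 0.065756 / 0.552896 × 100 = 11.9

11.9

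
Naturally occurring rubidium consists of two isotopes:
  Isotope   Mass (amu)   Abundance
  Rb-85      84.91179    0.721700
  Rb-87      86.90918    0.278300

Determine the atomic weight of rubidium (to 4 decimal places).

85.4677 amu

Average mass = Σ (abundance × isotope mass) = 0.721700 × 84.91179 + 0.278300 × 86.90918
= 61.280839 + 24.186825 = 85.467664 amu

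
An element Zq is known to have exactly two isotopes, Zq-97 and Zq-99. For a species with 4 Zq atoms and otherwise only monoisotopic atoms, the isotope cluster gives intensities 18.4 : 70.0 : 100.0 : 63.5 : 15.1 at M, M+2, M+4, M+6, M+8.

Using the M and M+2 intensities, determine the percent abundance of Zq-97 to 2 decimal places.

51.25%

If p is the fraction of Zq that is Zq-97, then I(M+2)/I(M) = [C(4,1)·p^3·(1−p)] / p^4 = 4·(1−p)/p = 70.0/18.4 = 3.8043
(1−p)/p = 3.8043/4 = 0.9511  ⇒  p = 1/(1 + 0.9511) = 0.5125
Zq-97: 51.25%, Zq-99: 48.75%.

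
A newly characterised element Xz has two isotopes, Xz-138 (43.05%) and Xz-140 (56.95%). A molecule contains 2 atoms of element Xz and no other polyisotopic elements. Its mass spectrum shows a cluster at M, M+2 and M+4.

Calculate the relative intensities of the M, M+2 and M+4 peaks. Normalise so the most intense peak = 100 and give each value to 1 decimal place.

The 2 Xz atoms are independent, so intensities follow the terms of (0.4305 + 0.5695)^2.
P(M) = 0.4305^2 = 0.185330
P(M+2) = 2 × 0.4305^1 × 0.5695^1 = 0.490339
P(M+4) = 0.5695^2 = 0.324330
The M+2 peak is largest (0.490339); scaling to 100 gives 37.8 : 100.0 : 66.1.

37.8 : 100.0 : 66.1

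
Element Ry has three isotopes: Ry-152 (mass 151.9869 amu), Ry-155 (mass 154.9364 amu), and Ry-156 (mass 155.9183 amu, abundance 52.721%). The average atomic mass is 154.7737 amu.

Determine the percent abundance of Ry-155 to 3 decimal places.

Let x and y be the fractions of Ry-152 and Ry-155. Then x + y = 1 − 0.52721 = 0.47279 and 151.9869x + 154.9364y = 154.7737 − 0.52721×155.9183 = 72.572013057.
Substituting: 151.9869x + 154.9364(0.47279 − x) = 72.572013057
(151.9869 − 154.9364)x = -0.680367499  ⇒  x = 0.23067, y = 0.24212
Ry-152: 23.067%, Ry-155: 24.212%.

24.212%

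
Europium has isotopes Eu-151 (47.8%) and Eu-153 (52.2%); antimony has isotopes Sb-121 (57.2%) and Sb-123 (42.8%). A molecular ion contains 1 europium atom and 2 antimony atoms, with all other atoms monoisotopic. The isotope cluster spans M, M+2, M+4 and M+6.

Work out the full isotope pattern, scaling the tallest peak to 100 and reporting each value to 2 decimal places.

38.63 : 100.00 : 84.76 : 23.62

Europium pattern (n=1): 0.4780 : 0.5220
Antimony pattern (n=2): 0.327184 : 0.489632 : 0.183184
Convolve the two distributions (both contribute in 2-u steps):
  M: 0.4780×0.327184 = 0.156394
  M+2: 0.4780×0.489632 + 0.5220×0.327184 = 0.404834
  M+4: 0.4780×0.183184 + 0.5220×0.489632 = 0.343150
  M+6: 0.5220×0.183184 = 0.095622
Scale to base peak (0.404834) = 100: 38.63 : 100.00 : 84.76 : 23.62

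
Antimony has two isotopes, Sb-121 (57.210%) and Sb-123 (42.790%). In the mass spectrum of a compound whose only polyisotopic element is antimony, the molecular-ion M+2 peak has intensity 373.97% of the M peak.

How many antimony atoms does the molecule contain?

For n independent Sb atoms, I(M+2)/I(M) = n · (abundance Sb-123) / (abundance Sb-121) = n · 0.42790/0.57210.
n = 3.7397 × 0.57210/0.42790 = 5.00 ≈ 5

5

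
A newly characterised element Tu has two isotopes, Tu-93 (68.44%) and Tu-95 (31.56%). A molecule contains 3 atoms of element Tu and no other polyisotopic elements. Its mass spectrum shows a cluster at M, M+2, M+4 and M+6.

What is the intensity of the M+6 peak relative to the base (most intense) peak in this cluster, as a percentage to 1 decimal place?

7.1%

Term probabilities: M 0.3206, M+2 0.4435, M+4 0.2045, M+6 0.0314. Base peak = M+2.
P(M+2) = C(3,1) × 0.6844^2 × 0.3156^1 = 3 × 0.46840336 × 0.3156 = 0.443484 (base)
P(M+6) = C(3,3) × 0.6844^0 × 0.3156^3 = 1 × 1.0000 × 0.03143482 = 0.031435
Relative intensity = 0.031435 / 0.443484 × 100 = 7.1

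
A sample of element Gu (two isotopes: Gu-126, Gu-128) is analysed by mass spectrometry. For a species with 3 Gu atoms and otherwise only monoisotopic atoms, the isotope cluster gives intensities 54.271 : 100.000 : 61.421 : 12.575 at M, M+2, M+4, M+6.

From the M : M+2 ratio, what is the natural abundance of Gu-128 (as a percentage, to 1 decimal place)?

If p is the fraction of Gu that is Gu-126, then I(M+2)/I(M) = [C(3,1)·p^2·(1−p)] / p^3 = 3·(1−p)/p = 100.000/54.271 = 1.8426
(1−p)/p = 1.8426/3 = 0.6142  ⇒  p = 1/(1 + 0.6142) = 0.6195
Gu-126: 62.0%, Gu-128: 38.0%.

38.0%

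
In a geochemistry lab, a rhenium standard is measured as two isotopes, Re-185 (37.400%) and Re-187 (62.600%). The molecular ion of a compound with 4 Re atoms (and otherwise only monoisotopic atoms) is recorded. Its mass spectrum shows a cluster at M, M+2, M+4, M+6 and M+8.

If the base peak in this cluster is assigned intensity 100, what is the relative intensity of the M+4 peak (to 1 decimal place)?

89.6

Binomial terms of (0.37400 + 0.62600)^4: M 0.0196, M+2 0.1310, M+4 0.3289, M+6 0.3670, M+8 0.1536 → M+6 is the base peak.
P(M+6) = C(4,3) × 0.37400^1 × 0.62600^3 = 4 × 0.3740 × 0.24531438 = 0.366990 (base)
P(M+4) = C(4,2) × 0.37400^2 × 0.62600^2 = 6 × 0.139876 × 0.391876 = 0.328884
Relative intensity = 0.328884 / 0.366990 × 100 = 89.6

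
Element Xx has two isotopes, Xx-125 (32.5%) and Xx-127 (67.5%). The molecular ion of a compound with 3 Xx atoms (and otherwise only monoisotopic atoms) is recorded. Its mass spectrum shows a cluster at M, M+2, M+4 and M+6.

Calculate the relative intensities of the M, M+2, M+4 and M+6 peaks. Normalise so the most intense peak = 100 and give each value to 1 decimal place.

The 3 Xx atoms are independent, so intensities follow the terms of (0.325 + 0.675)^3.
P(M) = 0.325^3 = 0.034328
P(M+2) = 3 × 0.325^2 × 0.675^1 = 0.213891
P(M+4) = 3 × 0.325^1 × 0.675^2 = 0.444234
P(M+6) = 0.675^3 = 0.307547
The M+4 peak is largest (0.444234); scaling to 100 gives 7.7 : 48.1 : 100.0 : 69.2.

7.7 : 48.1 : 100.0 : 69.2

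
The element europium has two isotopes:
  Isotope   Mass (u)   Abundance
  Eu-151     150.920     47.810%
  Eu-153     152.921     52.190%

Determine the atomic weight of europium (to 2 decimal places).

The abundance-weighted mean is 0.47810 × 150.920 + 0.52190 × 152.921
= 72.1549 + 79.8095 = 151.9644 u

151.96 u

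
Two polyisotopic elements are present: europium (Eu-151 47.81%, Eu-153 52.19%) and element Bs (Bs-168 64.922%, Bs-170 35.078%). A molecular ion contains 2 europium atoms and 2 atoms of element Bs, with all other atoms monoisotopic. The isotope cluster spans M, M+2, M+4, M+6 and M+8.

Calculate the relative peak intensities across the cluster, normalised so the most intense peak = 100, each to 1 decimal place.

Europium pattern (n=2): 0.22857961 : 0.49904078 : 0.27237961
Element Bs pattern (n=2): 0.42148661 : 0.45546678 : 0.12304661
Convolve the two distributions (both contribute in 2-u steps):
  M: 0.22857961×0.42148661 = 0.096343
  M+2: 0.22857961×0.45546678 + 0.49904078×0.42148661 = 0.314449
  M+4: 0.22857961×0.12304661 + 0.49904078×0.45546678 + 0.27237961×0.42148661 = 0.370227
  M+6: 0.49904078×0.12304661 + 0.27237961×0.45546678 = 0.185465
  M+8: 0.27237961×0.12304661 = 0.033515
Scale to base peak (0.370227) = 100: 26.0 : 84.9 : 100.0 : 50.1 : 9.1

26.0 : 84.9 : 100.0 : 50.1 : 9.1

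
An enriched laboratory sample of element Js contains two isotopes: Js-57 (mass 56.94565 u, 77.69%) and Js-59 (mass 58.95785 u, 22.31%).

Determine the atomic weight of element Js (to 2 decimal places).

57.39 u

Weight each isotope mass by its fractional abundance: 0.7769 × 56.94565 + 0.2231 × 58.95785
= 44.241075 + 13.153496 = 57.394571 u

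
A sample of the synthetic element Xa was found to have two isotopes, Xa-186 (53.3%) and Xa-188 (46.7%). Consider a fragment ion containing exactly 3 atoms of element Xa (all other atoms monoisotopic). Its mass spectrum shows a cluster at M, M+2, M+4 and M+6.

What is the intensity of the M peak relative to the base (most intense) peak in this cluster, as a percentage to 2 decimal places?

Term probabilities: M 0.1514, M+2 0.3980, M+4 0.3487, M+6 0.1018. Base peak = M+2.
P(M+2) = C(3,1) × 0.533^2 × 0.467^1 = 3 × 0.284089 × 0.4670 = 0.398009 (base)
P(M) = C(3,0) × 0.533^3 × 0.467^0 = 1 × 0.15141944 × 1.0000 = 0.151419
Relative intensity = 0.151419 / 0.398009 × 100 = 38.04

38.04%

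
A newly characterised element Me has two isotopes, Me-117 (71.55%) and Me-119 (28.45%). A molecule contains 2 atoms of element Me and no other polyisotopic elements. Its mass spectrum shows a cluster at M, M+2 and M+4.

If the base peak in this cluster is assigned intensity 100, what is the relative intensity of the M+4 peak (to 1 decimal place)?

(0.7155 + 0.2845)^2 gives M 0.5119, M+2 0.4071, M+4 0.0809; the largest is M.
P(M) = C(2,0) × 0.7155^2 × 0.2845^0 = 1 × 0.51194025 × 1.0000 = 0.511940 (base)
P(M+4) = C(2,2) × 0.7155^0 × 0.2845^2 = 1 × 1.0000 × 0.08094025 = 0.080940
Relative intensity = 0.080940 / 0.511940 × 100 = 15.8

15.8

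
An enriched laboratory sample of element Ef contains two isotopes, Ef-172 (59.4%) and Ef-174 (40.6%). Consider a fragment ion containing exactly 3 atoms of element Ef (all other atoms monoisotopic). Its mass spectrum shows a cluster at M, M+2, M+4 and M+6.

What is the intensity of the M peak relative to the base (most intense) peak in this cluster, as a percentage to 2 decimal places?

Binomial terms of (0.594 + 0.406)^3: M 0.2096, M+2 0.4298, M+4 0.2937, M+6 0.0669 → M+2 is the base peak.
P(M+2) = C(3,1) × 0.594^2 × 0.406^1 = 3 × 0.352836 × 0.4060 = 0.429754 (base)
P(M) = C(3,0) × 0.594^3 × 0.406^0 = 1 × 0.20958458 × 1.0000 = 0.209585
Relative intensity = 0.209585 / 0.429754 × 100 = 48.77

48.77%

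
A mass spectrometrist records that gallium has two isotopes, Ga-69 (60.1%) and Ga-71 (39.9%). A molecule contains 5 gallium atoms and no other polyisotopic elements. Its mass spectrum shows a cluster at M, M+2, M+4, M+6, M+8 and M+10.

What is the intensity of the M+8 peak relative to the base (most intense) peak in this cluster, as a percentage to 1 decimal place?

Term probabilities: M 0.0784, M+2 0.2603, M+4 0.3456, M+6 0.2294, M+8 0.0762, M+10 0.0101. Base peak = M+4.
P(M+4) = C(5,2) × 0.601^3 × 0.399^2 = 10 × 0.2170818 × 0.159201 = 0.345596 (base)
P(M+8) = C(5,4) × 0.601^1 × 0.399^4 = 5 × 0.6010 × 0.02534496 = 0.076162
Relative intensity = 0.076162 / 0.345596 × 100 = 22.0

22.0%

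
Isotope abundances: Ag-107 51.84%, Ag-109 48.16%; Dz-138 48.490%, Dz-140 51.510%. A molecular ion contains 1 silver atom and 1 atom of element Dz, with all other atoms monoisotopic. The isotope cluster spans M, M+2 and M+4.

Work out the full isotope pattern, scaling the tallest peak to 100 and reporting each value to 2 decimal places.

50.22 : 100.00 : 49.56

Silver pattern (n=1): 0.5184 : 0.4816
Element Dz pattern (n=1): 0.4849 : 0.5151
Convolve the two distributions (both contribute in 2-u steps):
  M: 0.5184×0.4849 = 0.251372
  M+2: 0.5184×0.5151 + 0.4816×0.4849 = 0.500556
  M+4: 0.4816×0.5151 = 0.248072
Scale to base peak (0.500556) = 100: 50.22 : 100.00 : 49.56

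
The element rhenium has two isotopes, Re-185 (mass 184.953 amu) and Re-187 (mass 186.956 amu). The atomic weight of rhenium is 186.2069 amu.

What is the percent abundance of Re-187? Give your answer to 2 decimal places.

62.60%

With x = fraction of Re-185 (so Re-187 is 1 − x):
184.953·x + 186.956·(1 − x) = 186.2069
(184.953 − 186.956)·x = 186.2069 − 186.956
x = -0.7491 / -2.003 = 0.37399 → 37.40% Re-185, 62.60% Re-187.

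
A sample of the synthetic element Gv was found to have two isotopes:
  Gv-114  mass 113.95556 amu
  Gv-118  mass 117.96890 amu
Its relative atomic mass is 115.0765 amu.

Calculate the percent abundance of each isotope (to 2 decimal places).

Let x be the fractional abundance of Gv-114; then Gv-118 has abundance 1 − x.
113.95556·x + 117.96890·(1 − x) = 115.0765
(113.95556 − 117.96890)·x = 115.0765 − 117.96890
x = -2.89240 / -4.01334 = 0.72070 → 72.07% Gv-114, 27.93% Gv-118.

Gv-114: 72.07%, Gv-118: 27.93%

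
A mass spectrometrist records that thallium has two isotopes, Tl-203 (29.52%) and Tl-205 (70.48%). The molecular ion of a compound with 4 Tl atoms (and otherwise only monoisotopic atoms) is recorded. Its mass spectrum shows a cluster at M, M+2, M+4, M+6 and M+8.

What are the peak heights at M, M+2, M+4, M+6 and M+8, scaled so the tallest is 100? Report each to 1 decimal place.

The 4 Tl atoms are independent, so intensities follow the terms of (0.2952 + 0.7048)^4.
P(M) = 0.2952^4 = 0.007594
P(M+2) = 4 × 0.2952^3 × 0.7048^1 = 0.072523
P(M+4) = 6 × 0.2952^2 × 0.7048^2 = 0.259726
P(M+6) = 4 × 0.2952^1 × 0.7048^3 = 0.413403
P(M+8) = 0.7048^4 = 0.246754
The M+6 peak is largest (0.413403); scaling to 100 gives 1.8 : 17.5 : 62.8 : 100.0 : 59.7.

1.8 : 17.5 : 62.8 : 100.0 : 59.7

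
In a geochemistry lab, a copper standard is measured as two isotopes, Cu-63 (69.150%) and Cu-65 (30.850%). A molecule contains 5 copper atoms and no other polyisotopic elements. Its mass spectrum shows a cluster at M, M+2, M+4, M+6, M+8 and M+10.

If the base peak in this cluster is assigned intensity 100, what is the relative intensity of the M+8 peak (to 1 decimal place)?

Binomial terms of (0.69150 + 0.30850)^5: M 0.1581, M+2 0.3527, M+4 0.3147, M+6 0.1404, M+8 0.0313, M+10 0.0028 → M+2 is the base peak.
P(M+2) = C(5,1) × 0.69150^4 × 0.30850^1 = 5 × 0.2286487 × 0.3085 = 0.352691 (base)
P(M+8) = C(5,4) × 0.69150^1 × 0.30850^4 = 5 × 0.6915 × 0.00905776 = 0.031317
Relative intensity = 0.031317 / 0.352691 × 100 = 8.9

8.9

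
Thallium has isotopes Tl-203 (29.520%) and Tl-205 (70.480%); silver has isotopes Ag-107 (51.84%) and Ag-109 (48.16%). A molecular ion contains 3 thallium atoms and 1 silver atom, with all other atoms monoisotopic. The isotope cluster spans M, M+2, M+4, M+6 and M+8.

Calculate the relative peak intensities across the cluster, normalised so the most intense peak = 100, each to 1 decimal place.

Thallium pattern (n=3): 0.02572463 : 0.18425524 : 0.43991564 : 0.35010449
Silver pattern (n=1): 0.5184 : 0.4816
Convolve the two distributions (both contribute in 2-u steps):
  M: 0.02572463×0.5184 = 0.013336
  M+2: 0.02572463×0.4816 + 0.18425524×0.5184 = 0.107907
  M+4: 0.18425524×0.4816 + 0.43991564×0.5184 = 0.316790
  M+6: 0.43991564×0.4816 + 0.35010449×0.5184 = 0.393358
  M+8: 0.35010449×0.4816 = 0.168610
Scale to base peak (0.393358) = 100: 3.4 : 27.4 : 80.5 : 100.0 : 42.9

3.4 : 27.4 : 80.5 : 100.0 : 42.9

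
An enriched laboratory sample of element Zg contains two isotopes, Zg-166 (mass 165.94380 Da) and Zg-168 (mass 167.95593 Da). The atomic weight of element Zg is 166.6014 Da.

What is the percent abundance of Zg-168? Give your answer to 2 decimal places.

Let x be the fractional abundance of Zg-166; then Zg-168 has abundance 1 − x.
165.94380·x + 167.95593·(1 − x) = 166.6014
(165.94380 − 167.95593)·x = 166.6014 − 167.95593
x = -1.35453 / -2.01213 = 0.67318 → 67.32% Zg-166, 32.68% Zg-168.

32.68%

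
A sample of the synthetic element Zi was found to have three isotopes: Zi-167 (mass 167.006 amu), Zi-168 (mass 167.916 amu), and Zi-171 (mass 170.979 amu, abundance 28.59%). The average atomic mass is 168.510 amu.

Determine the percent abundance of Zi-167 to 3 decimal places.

Let x and y be the fractions of Zi-167 and Zi-168. Then x + y = 1 − 0.2859 = 0.7141 and 167.006x + 167.916y = 168.510 − 0.2859×170.979 = 119.6271039.
Substituting: 167.006x + 167.916(0.7141 − x) = 119.6271039
(167.006 − 167.916)x = -0.2817117  ⇒  x = 0.30957, y = 0.40453
Zi-167: 30.957%, Zi-168: 40.453%.

30.957%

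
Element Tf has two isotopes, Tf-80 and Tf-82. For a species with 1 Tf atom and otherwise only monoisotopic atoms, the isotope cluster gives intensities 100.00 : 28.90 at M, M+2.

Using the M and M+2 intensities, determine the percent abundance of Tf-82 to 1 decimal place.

Write p for the Tf-80 fraction. I(M+2)/I(M) = [C(1,1)·p^0·(1−p)] / p^1 = 1·(1−p)/p = 28.90/100.00 = 0.2890
(1−p)/p = 0.2890/1 = 0.2890  ⇒  p = 1/(1 + 0.2890) = 0.7758
Tf-80: 77.6%, Tf-82: 22.4%.

22.4%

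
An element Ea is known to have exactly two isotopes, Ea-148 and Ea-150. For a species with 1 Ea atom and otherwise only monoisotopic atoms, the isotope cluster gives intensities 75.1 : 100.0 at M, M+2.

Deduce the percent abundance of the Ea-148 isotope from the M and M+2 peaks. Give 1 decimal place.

Let p = fractional abundance of Ea-148. I(M+2)/I(M) = [C(1,1)·p^0·(1−p)] / p^1 = 1·(1−p)/p = 100.0/75.1 = 1.3316
(1−p)/p = 1.3316/1 = 1.3316  ⇒  p = 1/(1 + 1.3316) = 0.4289
Ea-148: 42.9%, Ea-150: 57.1%.

42.9%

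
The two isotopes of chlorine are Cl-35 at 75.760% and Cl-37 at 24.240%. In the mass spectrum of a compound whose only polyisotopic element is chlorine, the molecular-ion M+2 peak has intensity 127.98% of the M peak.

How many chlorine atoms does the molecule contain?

4

The M+2/M ratio from n Cl atoms is n · q/p = n · 0.24240/0.75760.
n = 1.2798 × 0.75760/0.24240 = 4.00 ≈ 4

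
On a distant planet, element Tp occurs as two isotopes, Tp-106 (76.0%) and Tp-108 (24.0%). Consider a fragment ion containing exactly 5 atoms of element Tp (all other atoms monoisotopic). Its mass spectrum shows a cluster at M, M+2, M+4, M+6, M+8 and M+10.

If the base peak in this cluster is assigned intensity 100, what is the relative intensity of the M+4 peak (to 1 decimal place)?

63.2

Binomial terms of (0.760 + 0.240)^5: M 0.2536, M+2 0.4003, M+4 0.2529, M+6 0.0798, M+8 0.0126, M+10 0.0008 → M+2 is the base peak.
P(M+2) = C(5,1) × 0.760^4 × 0.240^1 = 5 × 0.33362176 × 0.2400 = 0.400346 (base)
P(M+4) = C(5,2) × 0.760^3 × 0.240^2 = 10 × 0.438976 × 0.0576 = 0.252850
Relative intensity = 0.252850 / 0.400346 × 100 = 63.2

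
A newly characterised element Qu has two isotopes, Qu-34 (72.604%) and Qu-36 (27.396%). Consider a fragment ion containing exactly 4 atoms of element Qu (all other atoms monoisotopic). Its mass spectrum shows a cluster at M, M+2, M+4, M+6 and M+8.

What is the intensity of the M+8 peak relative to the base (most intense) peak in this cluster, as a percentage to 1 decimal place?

1.3%

Term probabilities: M 0.2779, M+2 0.4194, M+4 0.2374, M+6 0.0597, M+8 0.0056. Base peak = M+2.
P(M+2) = C(4,1) × 0.72604^3 × 0.27396^1 = 4 × 0.38272043 × 0.27396 = 0.419400 (base)
P(M+8) = C(4,4) × 0.72604^0 × 0.27396^4 = 1 × 1.0000 × 0.00563312 = 0.005633
Relative intensity = 0.005633 / 0.419400 × 100 = 1.3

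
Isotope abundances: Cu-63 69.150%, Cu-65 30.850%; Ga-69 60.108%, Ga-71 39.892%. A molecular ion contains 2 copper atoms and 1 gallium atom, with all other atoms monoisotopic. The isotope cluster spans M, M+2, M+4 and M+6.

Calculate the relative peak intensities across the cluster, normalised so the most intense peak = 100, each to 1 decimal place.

Copper pattern (n=2): 0.47817225 : 0.4266555 : 0.09517225
Gallium pattern (n=1): 0.60108 : 0.39892
Convolve the two distributions (both contribute in 2-u steps):
  M: 0.47817225×0.60108 = 0.287420
  M+2: 0.47817225×0.39892 + 0.4266555×0.60108 = 0.447207
  M+4: 0.4266555×0.39892 + 0.09517225×0.60108 = 0.227408
  M+6: 0.09517225×0.39892 = 0.037966
Scale to base peak (0.447207) = 100: 64.3 : 100.0 : 50.9 : 8.5

64.3 : 100.0 : 50.9 : 8.5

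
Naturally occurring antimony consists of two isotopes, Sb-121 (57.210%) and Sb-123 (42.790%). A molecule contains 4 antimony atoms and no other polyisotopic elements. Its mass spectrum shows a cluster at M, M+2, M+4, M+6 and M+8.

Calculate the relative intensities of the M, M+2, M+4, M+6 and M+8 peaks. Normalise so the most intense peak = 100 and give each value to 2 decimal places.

29.79 : 89.13 : 100.00 : 49.86 : 9.32

Expanding (0.57210 + 0.42790)^4:
P(M) = 0.57210^4 = 0.107124
P(M+2) = 4 × 0.57210^3 × 0.42790^1 = 0.320493
P(M+4) = 6 × 0.57210^2 × 0.42790^2 = 0.359567
P(M+6) = 4 × 0.57210^1 × 0.42790^3 = 0.179291
P(M+8) = 0.42790^4 = 0.033525
The M+4 peak is largest (0.359567); scaling to 100 gives 29.79 : 89.13 : 100.00 : 49.86 : 9.32.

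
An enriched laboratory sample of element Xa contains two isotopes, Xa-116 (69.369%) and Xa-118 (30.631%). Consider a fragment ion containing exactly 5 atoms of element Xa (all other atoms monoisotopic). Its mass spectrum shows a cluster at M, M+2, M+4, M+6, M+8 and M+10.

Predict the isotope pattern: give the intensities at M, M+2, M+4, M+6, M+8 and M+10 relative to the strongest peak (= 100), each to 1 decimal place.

45.3 : 100.0 : 88.3 : 39.0 : 8.6 : 0.8

Expanding (0.69369 + 0.30631)^5:
P(M) = 0.69369^5 = 0.160630
P(M+2) = 5 × 0.69369^4 × 0.30631^1 = 0.354644
P(M+4) = 10 × 0.69369^3 × 0.30631^2 = 0.313198
P(M+6) = 10 × 0.69369^2 × 0.30631^3 = 0.138298
P(M+8) = 5 × 0.69369^1 × 0.30631^4 = 0.030534
P(M+10) = 0.30631^5 = 0.002697
The M+2 peak is largest (0.354644); scaling to 100 gives 45.3 : 100.0 : 88.3 : 39.0 : 8.6 : 0.8.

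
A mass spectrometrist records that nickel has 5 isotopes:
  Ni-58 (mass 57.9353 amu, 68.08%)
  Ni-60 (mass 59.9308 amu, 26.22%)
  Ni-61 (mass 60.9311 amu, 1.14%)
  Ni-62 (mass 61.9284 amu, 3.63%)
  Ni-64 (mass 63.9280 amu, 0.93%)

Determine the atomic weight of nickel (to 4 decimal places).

Weight each isotope mass by its fractional abundance: 0.6808 × 57.9353 + 0.2622 × 59.9308 + 0.0114 × 60.9311 + 0.0363 × 61.9284 + 0.0093 × 63.9280
= 39.44235 + 15.71386 + 0.69461 + 2.24800 + 0.59453 = 58.69335 amu

58.6934 amu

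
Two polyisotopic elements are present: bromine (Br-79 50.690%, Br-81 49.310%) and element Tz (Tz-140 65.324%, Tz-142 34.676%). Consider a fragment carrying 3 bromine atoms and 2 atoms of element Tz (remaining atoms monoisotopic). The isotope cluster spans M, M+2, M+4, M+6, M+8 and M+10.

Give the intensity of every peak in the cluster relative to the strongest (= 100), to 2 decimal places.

16.08 : 64.00 : 100.00 : 76.49 : 28.58 : 4.17

Bromine pattern (n=3): 0.13024674 : 0.3801026 : 0.36975457 : 0.11989609
Element Tz pattern (n=2): 0.4267225 : 0.453035 : 0.1202425
Convolve the two distributions (both contribute in 2-u steps):
  M: 0.13024674×0.4267225 = 0.055579
  M+2: 0.13024674×0.453035 + 0.3801026×0.4267225 = 0.221205
  M+4: 0.13024674×0.1202425 + 0.3801026×0.453035 + 0.36975457×0.4267225 = 0.345644
  M+6: 0.3801026×0.1202425 + 0.36975457×0.453035 + 0.11989609×0.4267225 = 0.264379
  M+8: 0.36975457×0.1202425 + 0.11989609×0.453035 = 0.098777
  M+10: 0.11989609×0.1202425 = 0.014417
Scale to base peak (0.345644) = 100: 16.08 : 64.00 : 100.00 : 76.49 : 28.58 : 4.17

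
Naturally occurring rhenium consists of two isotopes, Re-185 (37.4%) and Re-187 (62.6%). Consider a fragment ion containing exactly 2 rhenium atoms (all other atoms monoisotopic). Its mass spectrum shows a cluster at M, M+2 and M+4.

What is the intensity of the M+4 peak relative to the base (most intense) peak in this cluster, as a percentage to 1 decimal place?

Term probabilities: M 0.1399, M+2 0.4682, M+4 0.3919. Base peak = M+2.
P(M+2) = C(2,1) × 0.374^1 × 0.626^1 = 2 × 0.3740 × 0.6260 = 0.468248 (base)
P(M+4) = C(2,2) × 0.374^0 × 0.626^2 = 1 × 1.0000 × 0.391876 = 0.391876
Relative intensity = 0.391876 / 0.468248 × 100 = 83.7

83.7%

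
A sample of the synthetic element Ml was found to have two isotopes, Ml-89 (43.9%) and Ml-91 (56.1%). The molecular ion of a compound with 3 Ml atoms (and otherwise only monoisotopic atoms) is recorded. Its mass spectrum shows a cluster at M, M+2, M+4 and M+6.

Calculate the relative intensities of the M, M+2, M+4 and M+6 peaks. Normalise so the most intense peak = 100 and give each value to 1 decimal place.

The 3 Ml atoms are independent, so intensities follow the terms of (0.439 + 0.561)^3.
P(M) = 0.439^3 = 0.084605
P(M+2) = 3 × 0.439^2 × 0.561^1 = 0.324349
P(M+4) = 3 × 0.439^1 × 0.561^2 = 0.414488
P(M+6) = 0.561^3 = 0.176558
The M+4 peak is largest (0.414488); scaling to 100 gives 20.4 : 78.3 : 100.0 : 42.6.

20.4 : 78.3 : 100.0 : 42.6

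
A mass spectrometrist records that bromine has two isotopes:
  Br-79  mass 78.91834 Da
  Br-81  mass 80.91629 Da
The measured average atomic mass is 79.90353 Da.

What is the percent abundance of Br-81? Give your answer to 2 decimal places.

49.31%

With x = fraction of Br-79 (so Br-81 is 1 − x):
78.91834·x + 80.91629·(1 − x) = 79.90353
(78.91834 − 80.91629)·x = 79.90353 − 80.91629
x = -1.01276 / -1.99795 = 0.50690 → 50.69% Br-79, 49.31% Br-81.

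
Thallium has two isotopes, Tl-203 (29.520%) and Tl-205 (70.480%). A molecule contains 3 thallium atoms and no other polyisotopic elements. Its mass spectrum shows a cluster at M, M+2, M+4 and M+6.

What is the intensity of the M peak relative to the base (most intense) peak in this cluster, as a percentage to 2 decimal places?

5.85%

(0.29520 + 0.70480)^3 gives M 0.0257, M+2 0.1843, M+4 0.4399, M+6 0.3501; the largest is M+4.
P(M+4) = C(3,2) × 0.29520^1 × 0.70480^2 = 3 × 0.2952 × 0.49674304 = 0.439916 (base)
P(M) = C(3,0) × 0.29520^3 × 0.70480^0 = 1 × 0.02572463 × 1.0000 = 0.025725
Relative intensity = 0.025725 / 0.439916 × 100 = 5.85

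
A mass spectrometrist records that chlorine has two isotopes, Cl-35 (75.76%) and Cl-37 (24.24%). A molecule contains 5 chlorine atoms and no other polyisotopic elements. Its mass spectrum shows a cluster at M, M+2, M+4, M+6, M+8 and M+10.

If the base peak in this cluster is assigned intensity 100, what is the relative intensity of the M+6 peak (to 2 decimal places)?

20.47

(0.7576 + 0.2424)^5 gives M 0.2496, M+2 0.3993, M+4 0.2555, M+6 0.0817, M+8 0.0131, M+10 0.0008; the largest is M+2.
P(M+2) = C(5,1) × 0.7576^4 × 0.2424^1 = 5 × 0.32942751 × 0.2424 = 0.399266 (base)
P(M+6) = C(5,3) × 0.7576^2 × 0.2424^3 = 10 × 0.57395776 × 0.01424288 = 0.081748
Relative intensity = 0.081748 / 0.399266 × 100 = 20.47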